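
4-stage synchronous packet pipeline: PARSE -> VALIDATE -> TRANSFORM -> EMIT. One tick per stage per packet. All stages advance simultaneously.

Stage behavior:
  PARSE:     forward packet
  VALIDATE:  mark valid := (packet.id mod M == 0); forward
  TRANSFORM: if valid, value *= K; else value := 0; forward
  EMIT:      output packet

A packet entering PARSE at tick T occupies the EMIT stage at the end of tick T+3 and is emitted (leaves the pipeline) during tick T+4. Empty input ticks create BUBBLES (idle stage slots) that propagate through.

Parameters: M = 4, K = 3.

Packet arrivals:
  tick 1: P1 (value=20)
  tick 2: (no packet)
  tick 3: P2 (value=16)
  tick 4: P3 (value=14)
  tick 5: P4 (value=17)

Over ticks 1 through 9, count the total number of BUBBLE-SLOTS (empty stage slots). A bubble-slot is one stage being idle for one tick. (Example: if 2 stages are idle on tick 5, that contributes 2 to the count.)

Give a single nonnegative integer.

Answer: 20

Derivation:
Tick 1: [PARSE:P1(v=20,ok=F), VALIDATE:-, TRANSFORM:-, EMIT:-] out:-; bubbles=3
Tick 2: [PARSE:-, VALIDATE:P1(v=20,ok=F), TRANSFORM:-, EMIT:-] out:-; bubbles=3
Tick 3: [PARSE:P2(v=16,ok=F), VALIDATE:-, TRANSFORM:P1(v=0,ok=F), EMIT:-] out:-; bubbles=2
Tick 4: [PARSE:P3(v=14,ok=F), VALIDATE:P2(v=16,ok=F), TRANSFORM:-, EMIT:P1(v=0,ok=F)] out:-; bubbles=1
Tick 5: [PARSE:P4(v=17,ok=F), VALIDATE:P3(v=14,ok=F), TRANSFORM:P2(v=0,ok=F), EMIT:-] out:P1(v=0); bubbles=1
Tick 6: [PARSE:-, VALIDATE:P4(v=17,ok=T), TRANSFORM:P3(v=0,ok=F), EMIT:P2(v=0,ok=F)] out:-; bubbles=1
Tick 7: [PARSE:-, VALIDATE:-, TRANSFORM:P4(v=51,ok=T), EMIT:P3(v=0,ok=F)] out:P2(v=0); bubbles=2
Tick 8: [PARSE:-, VALIDATE:-, TRANSFORM:-, EMIT:P4(v=51,ok=T)] out:P3(v=0); bubbles=3
Tick 9: [PARSE:-, VALIDATE:-, TRANSFORM:-, EMIT:-] out:P4(v=51); bubbles=4
Total bubble-slots: 20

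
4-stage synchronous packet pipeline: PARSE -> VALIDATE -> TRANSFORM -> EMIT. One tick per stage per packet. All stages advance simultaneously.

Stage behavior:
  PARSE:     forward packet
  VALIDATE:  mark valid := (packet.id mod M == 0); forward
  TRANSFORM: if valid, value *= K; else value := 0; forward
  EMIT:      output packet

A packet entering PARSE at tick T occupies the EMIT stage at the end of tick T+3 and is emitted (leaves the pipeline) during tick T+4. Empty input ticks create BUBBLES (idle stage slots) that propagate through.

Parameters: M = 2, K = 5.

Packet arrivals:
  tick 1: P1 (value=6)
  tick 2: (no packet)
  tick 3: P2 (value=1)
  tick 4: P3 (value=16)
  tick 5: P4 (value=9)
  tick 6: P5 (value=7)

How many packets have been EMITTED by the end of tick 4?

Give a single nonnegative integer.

Answer: 0

Derivation:
Tick 1: [PARSE:P1(v=6,ok=F), VALIDATE:-, TRANSFORM:-, EMIT:-] out:-; in:P1
Tick 2: [PARSE:-, VALIDATE:P1(v=6,ok=F), TRANSFORM:-, EMIT:-] out:-; in:-
Tick 3: [PARSE:P2(v=1,ok=F), VALIDATE:-, TRANSFORM:P1(v=0,ok=F), EMIT:-] out:-; in:P2
Tick 4: [PARSE:P3(v=16,ok=F), VALIDATE:P2(v=1,ok=T), TRANSFORM:-, EMIT:P1(v=0,ok=F)] out:-; in:P3
Emitted by tick 4: []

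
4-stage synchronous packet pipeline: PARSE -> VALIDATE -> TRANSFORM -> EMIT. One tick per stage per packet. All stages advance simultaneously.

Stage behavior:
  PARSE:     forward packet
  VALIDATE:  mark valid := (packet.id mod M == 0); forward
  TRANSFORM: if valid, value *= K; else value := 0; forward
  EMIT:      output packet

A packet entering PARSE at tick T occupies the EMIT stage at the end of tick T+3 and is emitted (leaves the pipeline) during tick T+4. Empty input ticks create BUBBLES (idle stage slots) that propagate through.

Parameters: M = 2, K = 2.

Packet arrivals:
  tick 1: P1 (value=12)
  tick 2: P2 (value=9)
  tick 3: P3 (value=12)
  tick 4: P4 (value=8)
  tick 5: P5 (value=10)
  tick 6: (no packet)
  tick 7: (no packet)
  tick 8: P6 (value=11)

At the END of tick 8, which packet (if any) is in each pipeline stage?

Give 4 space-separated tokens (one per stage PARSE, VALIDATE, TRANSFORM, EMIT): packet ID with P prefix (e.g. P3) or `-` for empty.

Answer: P6 - - P5

Derivation:
Tick 1: [PARSE:P1(v=12,ok=F), VALIDATE:-, TRANSFORM:-, EMIT:-] out:-; in:P1
Tick 2: [PARSE:P2(v=9,ok=F), VALIDATE:P1(v=12,ok=F), TRANSFORM:-, EMIT:-] out:-; in:P2
Tick 3: [PARSE:P3(v=12,ok=F), VALIDATE:P2(v=9,ok=T), TRANSFORM:P1(v=0,ok=F), EMIT:-] out:-; in:P3
Tick 4: [PARSE:P4(v=8,ok=F), VALIDATE:P3(v=12,ok=F), TRANSFORM:P2(v=18,ok=T), EMIT:P1(v=0,ok=F)] out:-; in:P4
Tick 5: [PARSE:P5(v=10,ok=F), VALIDATE:P4(v=8,ok=T), TRANSFORM:P3(v=0,ok=F), EMIT:P2(v=18,ok=T)] out:P1(v=0); in:P5
Tick 6: [PARSE:-, VALIDATE:P5(v=10,ok=F), TRANSFORM:P4(v=16,ok=T), EMIT:P3(v=0,ok=F)] out:P2(v=18); in:-
Tick 7: [PARSE:-, VALIDATE:-, TRANSFORM:P5(v=0,ok=F), EMIT:P4(v=16,ok=T)] out:P3(v=0); in:-
Tick 8: [PARSE:P6(v=11,ok=F), VALIDATE:-, TRANSFORM:-, EMIT:P5(v=0,ok=F)] out:P4(v=16); in:P6
At end of tick 8: ['P6', '-', '-', 'P5']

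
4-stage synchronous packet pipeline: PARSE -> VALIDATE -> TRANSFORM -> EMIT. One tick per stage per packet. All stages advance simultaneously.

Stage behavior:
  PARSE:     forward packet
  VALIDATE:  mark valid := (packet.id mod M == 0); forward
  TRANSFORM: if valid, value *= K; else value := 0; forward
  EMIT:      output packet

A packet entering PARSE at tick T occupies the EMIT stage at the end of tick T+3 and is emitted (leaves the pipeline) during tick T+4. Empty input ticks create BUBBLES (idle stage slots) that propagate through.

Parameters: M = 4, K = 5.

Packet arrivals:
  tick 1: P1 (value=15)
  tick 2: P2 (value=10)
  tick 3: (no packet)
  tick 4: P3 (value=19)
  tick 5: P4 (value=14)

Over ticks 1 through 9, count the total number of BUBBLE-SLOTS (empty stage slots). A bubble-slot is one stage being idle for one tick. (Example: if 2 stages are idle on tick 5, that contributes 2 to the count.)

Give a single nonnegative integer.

Tick 1: [PARSE:P1(v=15,ok=F), VALIDATE:-, TRANSFORM:-, EMIT:-] out:-; bubbles=3
Tick 2: [PARSE:P2(v=10,ok=F), VALIDATE:P1(v=15,ok=F), TRANSFORM:-, EMIT:-] out:-; bubbles=2
Tick 3: [PARSE:-, VALIDATE:P2(v=10,ok=F), TRANSFORM:P1(v=0,ok=F), EMIT:-] out:-; bubbles=2
Tick 4: [PARSE:P3(v=19,ok=F), VALIDATE:-, TRANSFORM:P2(v=0,ok=F), EMIT:P1(v=0,ok=F)] out:-; bubbles=1
Tick 5: [PARSE:P4(v=14,ok=F), VALIDATE:P3(v=19,ok=F), TRANSFORM:-, EMIT:P2(v=0,ok=F)] out:P1(v=0); bubbles=1
Tick 6: [PARSE:-, VALIDATE:P4(v=14,ok=T), TRANSFORM:P3(v=0,ok=F), EMIT:-] out:P2(v=0); bubbles=2
Tick 7: [PARSE:-, VALIDATE:-, TRANSFORM:P4(v=70,ok=T), EMIT:P3(v=0,ok=F)] out:-; bubbles=2
Tick 8: [PARSE:-, VALIDATE:-, TRANSFORM:-, EMIT:P4(v=70,ok=T)] out:P3(v=0); bubbles=3
Tick 9: [PARSE:-, VALIDATE:-, TRANSFORM:-, EMIT:-] out:P4(v=70); bubbles=4
Total bubble-slots: 20

Answer: 20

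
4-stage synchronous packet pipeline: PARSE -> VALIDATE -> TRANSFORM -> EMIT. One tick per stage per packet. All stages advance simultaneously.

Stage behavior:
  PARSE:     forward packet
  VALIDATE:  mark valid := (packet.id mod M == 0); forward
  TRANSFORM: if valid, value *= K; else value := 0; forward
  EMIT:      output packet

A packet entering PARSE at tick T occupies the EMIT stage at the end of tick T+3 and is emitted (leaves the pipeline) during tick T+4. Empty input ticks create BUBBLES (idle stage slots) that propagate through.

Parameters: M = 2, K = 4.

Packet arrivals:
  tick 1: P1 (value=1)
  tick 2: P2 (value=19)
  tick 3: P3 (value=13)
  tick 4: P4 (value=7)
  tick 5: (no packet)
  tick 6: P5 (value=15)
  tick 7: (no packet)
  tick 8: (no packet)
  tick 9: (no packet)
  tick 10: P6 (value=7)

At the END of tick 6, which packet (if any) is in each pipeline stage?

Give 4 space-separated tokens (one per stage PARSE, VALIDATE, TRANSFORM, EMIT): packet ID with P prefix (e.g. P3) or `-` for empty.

Tick 1: [PARSE:P1(v=1,ok=F), VALIDATE:-, TRANSFORM:-, EMIT:-] out:-; in:P1
Tick 2: [PARSE:P2(v=19,ok=F), VALIDATE:P1(v=1,ok=F), TRANSFORM:-, EMIT:-] out:-; in:P2
Tick 3: [PARSE:P3(v=13,ok=F), VALIDATE:P2(v=19,ok=T), TRANSFORM:P1(v=0,ok=F), EMIT:-] out:-; in:P3
Tick 4: [PARSE:P4(v=7,ok=F), VALIDATE:P3(v=13,ok=F), TRANSFORM:P2(v=76,ok=T), EMIT:P1(v=0,ok=F)] out:-; in:P4
Tick 5: [PARSE:-, VALIDATE:P4(v=7,ok=T), TRANSFORM:P3(v=0,ok=F), EMIT:P2(v=76,ok=T)] out:P1(v=0); in:-
Tick 6: [PARSE:P5(v=15,ok=F), VALIDATE:-, TRANSFORM:P4(v=28,ok=T), EMIT:P3(v=0,ok=F)] out:P2(v=76); in:P5
At end of tick 6: ['P5', '-', 'P4', 'P3']

Answer: P5 - P4 P3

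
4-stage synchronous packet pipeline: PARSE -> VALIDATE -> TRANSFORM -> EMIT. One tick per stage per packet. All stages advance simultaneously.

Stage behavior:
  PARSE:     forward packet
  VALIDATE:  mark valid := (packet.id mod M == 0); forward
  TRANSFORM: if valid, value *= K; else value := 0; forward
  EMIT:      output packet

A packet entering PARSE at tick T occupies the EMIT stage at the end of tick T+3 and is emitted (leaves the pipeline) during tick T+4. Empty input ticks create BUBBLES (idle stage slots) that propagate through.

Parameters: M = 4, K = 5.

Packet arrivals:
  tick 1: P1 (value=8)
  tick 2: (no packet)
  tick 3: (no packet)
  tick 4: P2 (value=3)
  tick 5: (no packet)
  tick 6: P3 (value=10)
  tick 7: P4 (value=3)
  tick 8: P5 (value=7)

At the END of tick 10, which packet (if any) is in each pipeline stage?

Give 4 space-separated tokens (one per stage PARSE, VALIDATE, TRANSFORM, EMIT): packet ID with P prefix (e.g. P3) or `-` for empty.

Answer: - - P5 P4

Derivation:
Tick 1: [PARSE:P1(v=8,ok=F), VALIDATE:-, TRANSFORM:-, EMIT:-] out:-; in:P1
Tick 2: [PARSE:-, VALIDATE:P1(v=8,ok=F), TRANSFORM:-, EMIT:-] out:-; in:-
Tick 3: [PARSE:-, VALIDATE:-, TRANSFORM:P1(v=0,ok=F), EMIT:-] out:-; in:-
Tick 4: [PARSE:P2(v=3,ok=F), VALIDATE:-, TRANSFORM:-, EMIT:P1(v=0,ok=F)] out:-; in:P2
Tick 5: [PARSE:-, VALIDATE:P2(v=3,ok=F), TRANSFORM:-, EMIT:-] out:P1(v=0); in:-
Tick 6: [PARSE:P3(v=10,ok=F), VALIDATE:-, TRANSFORM:P2(v=0,ok=F), EMIT:-] out:-; in:P3
Tick 7: [PARSE:P4(v=3,ok=F), VALIDATE:P3(v=10,ok=F), TRANSFORM:-, EMIT:P2(v=0,ok=F)] out:-; in:P4
Tick 8: [PARSE:P5(v=7,ok=F), VALIDATE:P4(v=3,ok=T), TRANSFORM:P3(v=0,ok=F), EMIT:-] out:P2(v=0); in:P5
Tick 9: [PARSE:-, VALIDATE:P5(v=7,ok=F), TRANSFORM:P4(v=15,ok=T), EMIT:P3(v=0,ok=F)] out:-; in:-
Tick 10: [PARSE:-, VALIDATE:-, TRANSFORM:P5(v=0,ok=F), EMIT:P4(v=15,ok=T)] out:P3(v=0); in:-
At end of tick 10: ['-', '-', 'P5', 'P4']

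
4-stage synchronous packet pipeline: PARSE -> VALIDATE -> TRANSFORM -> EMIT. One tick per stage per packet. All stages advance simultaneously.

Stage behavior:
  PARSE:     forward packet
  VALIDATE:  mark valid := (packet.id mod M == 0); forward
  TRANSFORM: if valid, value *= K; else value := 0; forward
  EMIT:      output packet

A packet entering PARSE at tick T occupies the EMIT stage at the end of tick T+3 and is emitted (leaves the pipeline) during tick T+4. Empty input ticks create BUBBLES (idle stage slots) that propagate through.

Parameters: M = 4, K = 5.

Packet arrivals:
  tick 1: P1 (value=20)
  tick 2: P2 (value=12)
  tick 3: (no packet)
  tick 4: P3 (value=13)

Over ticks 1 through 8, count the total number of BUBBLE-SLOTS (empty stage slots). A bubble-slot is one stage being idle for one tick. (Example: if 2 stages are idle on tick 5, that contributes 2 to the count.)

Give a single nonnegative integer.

Tick 1: [PARSE:P1(v=20,ok=F), VALIDATE:-, TRANSFORM:-, EMIT:-] out:-; bubbles=3
Tick 2: [PARSE:P2(v=12,ok=F), VALIDATE:P1(v=20,ok=F), TRANSFORM:-, EMIT:-] out:-; bubbles=2
Tick 3: [PARSE:-, VALIDATE:P2(v=12,ok=F), TRANSFORM:P1(v=0,ok=F), EMIT:-] out:-; bubbles=2
Tick 4: [PARSE:P3(v=13,ok=F), VALIDATE:-, TRANSFORM:P2(v=0,ok=F), EMIT:P1(v=0,ok=F)] out:-; bubbles=1
Tick 5: [PARSE:-, VALIDATE:P3(v=13,ok=F), TRANSFORM:-, EMIT:P2(v=0,ok=F)] out:P1(v=0); bubbles=2
Tick 6: [PARSE:-, VALIDATE:-, TRANSFORM:P3(v=0,ok=F), EMIT:-] out:P2(v=0); bubbles=3
Tick 7: [PARSE:-, VALIDATE:-, TRANSFORM:-, EMIT:P3(v=0,ok=F)] out:-; bubbles=3
Tick 8: [PARSE:-, VALIDATE:-, TRANSFORM:-, EMIT:-] out:P3(v=0); bubbles=4
Total bubble-slots: 20

Answer: 20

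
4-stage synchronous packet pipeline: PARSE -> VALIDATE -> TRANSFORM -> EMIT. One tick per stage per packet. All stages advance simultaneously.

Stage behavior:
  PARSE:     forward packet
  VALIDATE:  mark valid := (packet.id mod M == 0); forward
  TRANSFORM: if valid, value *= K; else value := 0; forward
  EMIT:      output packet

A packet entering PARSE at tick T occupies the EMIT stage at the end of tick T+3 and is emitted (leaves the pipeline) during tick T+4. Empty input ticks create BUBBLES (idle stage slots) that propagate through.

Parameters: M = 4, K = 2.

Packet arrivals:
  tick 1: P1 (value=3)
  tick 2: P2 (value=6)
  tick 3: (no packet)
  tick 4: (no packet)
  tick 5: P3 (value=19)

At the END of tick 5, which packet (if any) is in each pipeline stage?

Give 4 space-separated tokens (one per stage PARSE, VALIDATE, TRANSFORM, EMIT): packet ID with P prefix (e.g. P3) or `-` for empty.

Tick 1: [PARSE:P1(v=3,ok=F), VALIDATE:-, TRANSFORM:-, EMIT:-] out:-; in:P1
Tick 2: [PARSE:P2(v=6,ok=F), VALIDATE:P1(v=3,ok=F), TRANSFORM:-, EMIT:-] out:-; in:P2
Tick 3: [PARSE:-, VALIDATE:P2(v=6,ok=F), TRANSFORM:P1(v=0,ok=F), EMIT:-] out:-; in:-
Tick 4: [PARSE:-, VALIDATE:-, TRANSFORM:P2(v=0,ok=F), EMIT:P1(v=0,ok=F)] out:-; in:-
Tick 5: [PARSE:P3(v=19,ok=F), VALIDATE:-, TRANSFORM:-, EMIT:P2(v=0,ok=F)] out:P1(v=0); in:P3
At end of tick 5: ['P3', '-', '-', 'P2']

Answer: P3 - - P2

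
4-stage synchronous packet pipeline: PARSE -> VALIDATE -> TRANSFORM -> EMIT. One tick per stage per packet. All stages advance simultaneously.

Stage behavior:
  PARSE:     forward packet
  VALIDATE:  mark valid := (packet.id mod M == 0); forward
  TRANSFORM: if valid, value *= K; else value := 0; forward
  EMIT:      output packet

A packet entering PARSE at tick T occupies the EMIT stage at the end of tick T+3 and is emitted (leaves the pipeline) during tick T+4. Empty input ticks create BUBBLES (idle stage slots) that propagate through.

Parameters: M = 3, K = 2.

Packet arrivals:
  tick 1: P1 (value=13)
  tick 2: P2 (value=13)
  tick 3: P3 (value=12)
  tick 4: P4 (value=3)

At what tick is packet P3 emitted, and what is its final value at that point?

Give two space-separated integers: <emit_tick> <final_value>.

Answer: 7 24

Derivation:
Tick 1: [PARSE:P1(v=13,ok=F), VALIDATE:-, TRANSFORM:-, EMIT:-] out:-; in:P1
Tick 2: [PARSE:P2(v=13,ok=F), VALIDATE:P1(v=13,ok=F), TRANSFORM:-, EMIT:-] out:-; in:P2
Tick 3: [PARSE:P3(v=12,ok=F), VALIDATE:P2(v=13,ok=F), TRANSFORM:P1(v=0,ok=F), EMIT:-] out:-; in:P3
Tick 4: [PARSE:P4(v=3,ok=F), VALIDATE:P3(v=12,ok=T), TRANSFORM:P2(v=0,ok=F), EMIT:P1(v=0,ok=F)] out:-; in:P4
Tick 5: [PARSE:-, VALIDATE:P4(v=3,ok=F), TRANSFORM:P3(v=24,ok=T), EMIT:P2(v=0,ok=F)] out:P1(v=0); in:-
Tick 6: [PARSE:-, VALIDATE:-, TRANSFORM:P4(v=0,ok=F), EMIT:P3(v=24,ok=T)] out:P2(v=0); in:-
Tick 7: [PARSE:-, VALIDATE:-, TRANSFORM:-, EMIT:P4(v=0,ok=F)] out:P3(v=24); in:-
Tick 8: [PARSE:-, VALIDATE:-, TRANSFORM:-, EMIT:-] out:P4(v=0); in:-
P3: arrives tick 3, valid=True (id=3, id%3=0), emit tick 7, final value 24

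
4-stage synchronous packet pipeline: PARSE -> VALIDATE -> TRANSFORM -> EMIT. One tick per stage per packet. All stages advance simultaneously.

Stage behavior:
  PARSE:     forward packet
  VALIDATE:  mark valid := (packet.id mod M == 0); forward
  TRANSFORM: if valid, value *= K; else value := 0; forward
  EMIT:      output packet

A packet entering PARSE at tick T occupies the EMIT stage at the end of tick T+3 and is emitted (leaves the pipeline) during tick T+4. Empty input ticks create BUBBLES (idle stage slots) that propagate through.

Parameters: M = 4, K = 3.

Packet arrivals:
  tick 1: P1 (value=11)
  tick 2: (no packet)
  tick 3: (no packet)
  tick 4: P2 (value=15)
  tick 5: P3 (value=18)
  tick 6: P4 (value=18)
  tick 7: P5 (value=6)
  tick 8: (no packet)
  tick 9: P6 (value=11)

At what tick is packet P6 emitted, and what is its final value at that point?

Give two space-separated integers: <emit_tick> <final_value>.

Tick 1: [PARSE:P1(v=11,ok=F), VALIDATE:-, TRANSFORM:-, EMIT:-] out:-; in:P1
Tick 2: [PARSE:-, VALIDATE:P1(v=11,ok=F), TRANSFORM:-, EMIT:-] out:-; in:-
Tick 3: [PARSE:-, VALIDATE:-, TRANSFORM:P1(v=0,ok=F), EMIT:-] out:-; in:-
Tick 4: [PARSE:P2(v=15,ok=F), VALIDATE:-, TRANSFORM:-, EMIT:P1(v=0,ok=F)] out:-; in:P2
Tick 5: [PARSE:P3(v=18,ok=F), VALIDATE:P2(v=15,ok=F), TRANSFORM:-, EMIT:-] out:P1(v=0); in:P3
Tick 6: [PARSE:P4(v=18,ok=F), VALIDATE:P3(v=18,ok=F), TRANSFORM:P2(v=0,ok=F), EMIT:-] out:-; in:P4
Tick 7: [PARSE:P5(v=6,ok=F), VALIDATE:P4(v=18,ok=T), TRANSFORM:P3(v=0,ok=F), EMIT:P2(v=0,ok=F)] out:-; in:P5
Tick 8: [PARSE:-, VALIDATE:P5(v=6,ok=F), TRANSFORM:P4(v=54,ok=T), EMIT:P3(v=0,ok=F)] out:P2(v=0); in:-
Tick 9: [PARSE:P6(v=11,ok=F), VALIDATE:-, TRANSFORM:P5(v=0,ok=F), EMIT:P4(v=54,ok=T)] out:P3(v=0); in:P6
Tick 10: [PARSE:-, VALIDATE:P6(v=11,ok=F), TRANSFORM:-, EMIT:P5(v=0,ok=F)] out:P4(v=54); in:-
Tick 11: [PARSE:-, VALIDATE:-, TRANSFORM:P6(v=0,ok=F), EMIT:-] out:P5(v=0); in:-
Tick 12: [PARSE:-, VALIDATE:-, TRANSFORM:-, EMIT:P6(v=0,ok=F)] out:-; in:-
Tick 13: [PARSE:-, VALIDATE:-, TRANSFORM:-, EMIT:-] out:P6(v=0); in:-
P6: arrives tick 9, valid=False (id=6, id%4=2), emit tick 13, final value 0

Answer: 13 0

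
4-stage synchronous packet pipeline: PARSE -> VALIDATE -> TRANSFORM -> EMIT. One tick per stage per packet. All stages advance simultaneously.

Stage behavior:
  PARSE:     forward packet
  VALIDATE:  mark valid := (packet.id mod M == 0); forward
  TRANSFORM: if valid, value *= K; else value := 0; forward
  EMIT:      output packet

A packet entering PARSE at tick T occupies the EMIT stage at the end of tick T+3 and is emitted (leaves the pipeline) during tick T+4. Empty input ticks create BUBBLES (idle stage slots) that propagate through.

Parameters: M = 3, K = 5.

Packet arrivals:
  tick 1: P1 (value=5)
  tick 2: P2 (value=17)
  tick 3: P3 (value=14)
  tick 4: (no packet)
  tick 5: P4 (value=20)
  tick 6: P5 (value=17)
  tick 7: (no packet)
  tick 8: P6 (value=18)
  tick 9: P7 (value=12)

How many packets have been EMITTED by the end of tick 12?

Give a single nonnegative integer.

Tick 1: [PARSE:P1(v=5,ok=F), VALIDATE:-, TRANSFORM:-, EMIT:-] out:-; in:P1
Tick 2: [PARSE:P2(v=17,ok=F), VALIDATE:P1(v=5,ok=F), TRANSFORM:-, EMIT:-] out:-; in:P2
Tick 3: [PARSE:P3(v=14,ok=F), VALIDATE:P2(v=17,ok=F), TRANSFORM:P1(v=0,ok=F), EMIT:-] out:-; in:P3
Tick 4: [PARSE:-, VALIDATE:P3(v=14,ok=T), TRANSFORM:P2(v=0,ok=F), EMIT:P1(v=0,ok=F)] out:-; in:-
Tick 5: [PARSE:P4(v=20,ok=F), VALIDATE:-, TRANSFORM:P3(v=70,ok=T), EMIT:P2(v=0,ok=F)] out:P1(v=0); in:P4
Tick 6: [PARSE:P5(v=17,ok=F), VALIDATE:P4(v=20,ok=F), TRANSFORM:-, EMIT:P3(v=70,ok=T)] out:P2(v=0); in:P5
Tick 7: [PARSE:-, VALIDATE:P5(v=17,ok=F), TRANSFORM:P4(v=0,ok=F), EMIT:-] out:P3(v=70); in:-
Tick 8: [PARSE:P6(v=18,ok=F), VALIDATE:-, TRANSFORM:P5(v=0,ok=F), EMIT:P4(v=0,ok=F)] out:-; in:P6
Tick 9: [PARSE:P7(v=12,ok=F), VALIDATE:P6(v=18,ok=T), TRANSFORM:-, EMIT:P5(v=0,ok=F)] out:P4(v=0); in:P7
Tick 10: [PARSE:-, VALIDATE:P7(v=12,ok=F), TRANSFORM:P6(v=90,ok=T), EMIT:-] out:P5(v=0); in:-
Tick 11: [PARSE:-, VALIDATE:-, TRANSFORM:P7(v=0,ok=F), EMIT:P6(v=90,ok=T)] out:-; in:-
Tick 12: [PARSE:-, VALIDATE:-, TRANSFORM:-, EMIT:P7(v=0,ok=F)] out:P6(v=90); in:-
Emitted by tick 12: ['P1', 'P2', 'P3', 'P4', 'P5', 'P6']

Answer: 6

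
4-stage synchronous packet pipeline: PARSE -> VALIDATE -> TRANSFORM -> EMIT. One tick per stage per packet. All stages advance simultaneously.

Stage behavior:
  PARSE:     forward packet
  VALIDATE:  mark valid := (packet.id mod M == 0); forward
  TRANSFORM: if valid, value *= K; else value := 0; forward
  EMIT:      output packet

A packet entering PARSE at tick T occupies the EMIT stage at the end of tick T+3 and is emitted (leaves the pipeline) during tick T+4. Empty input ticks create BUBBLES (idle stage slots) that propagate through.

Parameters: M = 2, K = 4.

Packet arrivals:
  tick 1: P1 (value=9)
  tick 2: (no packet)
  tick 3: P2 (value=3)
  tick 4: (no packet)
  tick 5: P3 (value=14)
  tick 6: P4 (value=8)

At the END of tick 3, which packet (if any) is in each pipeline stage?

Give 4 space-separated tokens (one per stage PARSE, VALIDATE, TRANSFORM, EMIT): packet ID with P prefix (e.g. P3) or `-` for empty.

Answer: P2 - P1 -

Derivation:
Tick 1: [PARSE:P1(v=9,ok=F), VALIDATE:-, TRANSFORM:-, EMIT:-] out:-; in:P1
Tick 2: [PARSE:-, VALIDATE:P1(v=9,ok=F), TRANSFORM:-, EMIT:-] out:-; in:-
Tick 3: [PARSE:P2(v=3,ok=F), VALIDATE:-, TRANSFORM:P1(v=0,ok=F), EMIT:-] out:-; in:P2
At end of tick 3: ['P2', '-', 'P1', '-']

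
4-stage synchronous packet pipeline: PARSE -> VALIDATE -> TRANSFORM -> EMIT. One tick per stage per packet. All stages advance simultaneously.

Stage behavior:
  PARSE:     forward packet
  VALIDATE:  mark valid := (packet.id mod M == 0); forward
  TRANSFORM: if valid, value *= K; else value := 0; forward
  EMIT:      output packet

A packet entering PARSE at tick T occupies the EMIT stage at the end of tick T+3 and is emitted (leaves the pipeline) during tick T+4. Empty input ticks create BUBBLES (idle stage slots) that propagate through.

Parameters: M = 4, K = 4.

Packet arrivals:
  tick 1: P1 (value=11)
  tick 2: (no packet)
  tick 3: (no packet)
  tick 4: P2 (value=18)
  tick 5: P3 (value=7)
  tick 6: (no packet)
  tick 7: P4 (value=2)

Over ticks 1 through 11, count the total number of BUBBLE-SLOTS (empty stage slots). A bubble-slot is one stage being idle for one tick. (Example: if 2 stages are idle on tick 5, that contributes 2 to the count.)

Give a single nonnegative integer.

Answer: 28

Derivation:
Tick 1: [PARSE:P1(v=11,ok=F), VALIDATE:-, TRANSFORM:-, EMIT:-] out:-; bubbles=3
Tick 2: [PARSE:-, VALIDATE:P1(v=11,ok=F), TRANSFORM:-, EMIT:-] out:-; bubbles=3
Tick 3: [PARSE:-, VALIDATE:-, TRANSFORM:P1(v=0,ok=F), EMIT:-] out:-; bubbles=3
Tick 4: [PARSE:P2(v=18,ok=F), VALIDATE:-, TRANSFORM:-, EMIT:P1(v=0,ok=F)] out:-; bubbles=2
Tick 5: [PARSE:P3(v=7,ok=F), VALIDATE:P2(v=18,ok=F), TRANSFORM:-, EMIT:-] out:P1(v=0); bubbles=2
Tick 6: [PARSE:-, VALIDATE:P3(v=7,ok=F), TRANSFORM:P2(v=0,ok=F), EMIT:-] out:-; bubbles=2
Tick 7: [PARSE:P4(v=2,ok=F), VALIDATE:-, TRANSFORM:P3(v=0,ok=F), EMIT:P2(v=0,ok=F)] out:-; bubbles=1
Tick 8: [PARSE:-, VALIDATE:P4(v=2,ok=T), TRANSFORM:-, EMIT:P3(v=0,ok=F)] out:P2(v=0); bubbles=2
Tick 9: [PARSE:-, VALIDATE:-, TRANSFORM:P4(v=8,ok=T), EMIT:-] out:P3(v=0); bubbles=3
Tick 10: [PARSE:-, VALIDATE:-, TRANSFORM:-, EMIT:P4(v=8,ok=T)] out:-; bubbles=3
Tick 11: [PARSE:-, VALIDATE:-, TRANSFORM:-, EMIT:-] out:P4(v=8); bubbles=4
Total bubble-slots: 28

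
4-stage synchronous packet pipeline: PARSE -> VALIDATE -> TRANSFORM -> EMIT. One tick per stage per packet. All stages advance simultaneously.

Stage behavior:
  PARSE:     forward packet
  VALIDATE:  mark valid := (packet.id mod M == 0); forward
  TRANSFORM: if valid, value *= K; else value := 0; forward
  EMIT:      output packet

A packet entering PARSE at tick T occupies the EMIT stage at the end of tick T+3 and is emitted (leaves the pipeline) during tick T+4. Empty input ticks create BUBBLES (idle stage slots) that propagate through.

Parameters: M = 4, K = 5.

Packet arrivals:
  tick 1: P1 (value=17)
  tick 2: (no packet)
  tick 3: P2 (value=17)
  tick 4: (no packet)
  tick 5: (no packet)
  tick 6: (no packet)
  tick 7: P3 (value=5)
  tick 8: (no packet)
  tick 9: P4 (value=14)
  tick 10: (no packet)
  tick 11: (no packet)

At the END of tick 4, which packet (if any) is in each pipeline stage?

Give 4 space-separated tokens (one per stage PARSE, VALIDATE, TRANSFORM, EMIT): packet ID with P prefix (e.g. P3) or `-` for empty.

Answer: - P2 - P1

Derivation:
Tick 1: [PARSE:P1(v=17,ok=F), VALIDATE:-, TRANSFORM:-, EMIT:-] out:-; in:P1
Tick 2: [PARSE:-, VALIDATE:P1(v=17,ok=F), TRANSFORM:-, EMIT:-] out:-; in:-
Tick 3: [PARSE:P2(v=17,ok=F), VALIDATE:-, TRANSFORM:P1(v=0,ok=F), EMIT:-] out:-; in:P2
Tick 4: [PARSE:-, VALIDATE:P2(v=17,ok=F), TRANSFORM:-, EMIT:P1(v=0,ok=F)] out:-; in:-
At end of tick 4: ['-', 'P2', '-', 'P1']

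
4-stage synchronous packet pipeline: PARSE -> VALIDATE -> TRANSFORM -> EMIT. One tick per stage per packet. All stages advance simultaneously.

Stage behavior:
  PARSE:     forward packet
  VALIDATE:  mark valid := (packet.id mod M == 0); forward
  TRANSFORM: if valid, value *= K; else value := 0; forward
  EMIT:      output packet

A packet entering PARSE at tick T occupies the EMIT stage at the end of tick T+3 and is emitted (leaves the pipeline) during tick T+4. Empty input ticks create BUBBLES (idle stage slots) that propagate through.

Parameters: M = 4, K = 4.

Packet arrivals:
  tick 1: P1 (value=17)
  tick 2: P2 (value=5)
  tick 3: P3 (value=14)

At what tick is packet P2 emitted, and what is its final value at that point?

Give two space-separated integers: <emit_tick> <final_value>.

Answer: 6 0

Derivation:
Tick 1: [PARSE:P1(v=17,ok=F), VALIDATE:-, TRANSFORM:-, EMIT:-] out:-; in:P1
Tick 2: [PARSE:P2(v=5,ok=F), VALIDATE:P1(v=17,ok=F), TRANSFORM:-, EMIT:-] out:-; in:P2
Tick 3: [PARSE:P3(v=14,ok=F), VALIDATE:P2(v=5,ok=F), TRANSFORM:P1(v=0,ok=F), EMIT:-] out:-; in:P3
Tick 4: [PARSE:-, VALIDATE:P3(v=14,ok=F), TRANSFORM:P2(v=0,ok=F), EMIT:P1(v=0,ok=F)] out:-; in:-
Tick 5: [PARSE:-, VALIDATE:-, TRANSFORM:P3(v=0,ok=F), EMIT:P2(v=0,ok=F)] out:P1(v=0); in:-
Tick 6: [PARSE:-, VALIDATE:-, TRANSFORM:-, EMIT:P3(v=0,ok=F)] out:P2(v=0); in:-
Tick 7: [PARSE:-, VALIDATE:-, TRANSFORM:-, EMIT:-] out:P3(v=0); in:-
P2: arrives tick 2, valid=False (id=2, id%4=2), emit tick 6, final value 0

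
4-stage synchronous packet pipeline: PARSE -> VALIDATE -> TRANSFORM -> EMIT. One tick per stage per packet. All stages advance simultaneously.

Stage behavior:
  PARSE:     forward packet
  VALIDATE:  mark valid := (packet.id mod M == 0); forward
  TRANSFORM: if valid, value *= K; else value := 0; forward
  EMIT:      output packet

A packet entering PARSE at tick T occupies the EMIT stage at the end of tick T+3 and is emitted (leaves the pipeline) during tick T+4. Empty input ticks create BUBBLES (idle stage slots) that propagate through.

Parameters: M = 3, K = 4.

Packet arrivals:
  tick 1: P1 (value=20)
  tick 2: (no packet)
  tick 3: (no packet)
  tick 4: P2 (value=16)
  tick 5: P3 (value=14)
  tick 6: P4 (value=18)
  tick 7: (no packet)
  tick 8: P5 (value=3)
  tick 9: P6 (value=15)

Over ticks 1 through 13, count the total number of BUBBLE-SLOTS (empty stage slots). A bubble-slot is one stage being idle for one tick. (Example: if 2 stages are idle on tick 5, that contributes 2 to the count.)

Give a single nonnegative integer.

Tick 1: [PARSE:P1(v=20,ok=F), VALIDATE:-, TRANSFORM:-, EMIT:-] out:-; bubbles=3
Tick 2: [PARSE:-, VALIDATE:P1(v=20,ok=F), TRANSFORM:-, EMIT:-] out:-; bubbles=3
Tick 3: [PARSE:-, VALIDATE:-, TRANSFORM:P1(v=0,ok=F), EMIT:-] out:-; bubbles=3
Tick 4: [PARSE:P2(v=16,ok=F), VALIDATE:-, TRANSFORM:-, EMIT:P1(v=0,ok=F)] out:-; bubbles=2
Tick 5: [PARSE:P3(v=14,ok=F), VALIDATE:P2(v=16,ok=F), TRANSFORM:-, EMIT:-] out:P1(v=0); bubbles=2
Tick 6: [PARSE:P4(v=18,ok=F), VALIDATE:P3(v=14,ok=T), TRANSFORM:P2(v=0,ok=F), EMIT:-] out:-; bubbles=1
Tick 7: [PARSE:-, VALIDATE:P4(v=18,ok=F), TRANSFORM:P3(v=56,ok=T), EMIT:P2(v=0,ok=F)] out:-; bubbles=1
Tick 8: [PARSE:P5(v=3,ok=F), VALIDATE:-, TRANSFORM:P4(v=0,ok=F), EMIT:P3(v=56,ok=T)] out:P2(v=0); bubbles=1
Tick 9: [PARSE:P6(v=15,ok=F), VALIDATE:P5(v=3,ok=F), TRANSFORM:-, EMIT:P4(v=0,ok=F)] out:P3(v=56); bubbles=1
Tick 10: [PARSE:-, VALIDATE:P6(v=15,ok=T), TRANSFORM:P5(v=0,ok=F), EMIT:-] out:P4(v=0); bubbles=2
Tick 11: [PARSE:-, VALIDATE:-, TRANSFORM:P6(v=60,ok=T), EMIT:P5(v=0,ok=F)] out:-; bubbles=2
Tick 12: [PARSE:-, VALIDATE:-, TRANSFORM:-, EMIT:P6(v=60,ok=T)] out:P5(v=0); bubbles=3
Tick 13: [PARSE:-, VALIDATE:-, TRANSFORM:-, EMIT:-] out:P6(v=60); bubbles=4
Total bubble-slots: 28

Answer: 28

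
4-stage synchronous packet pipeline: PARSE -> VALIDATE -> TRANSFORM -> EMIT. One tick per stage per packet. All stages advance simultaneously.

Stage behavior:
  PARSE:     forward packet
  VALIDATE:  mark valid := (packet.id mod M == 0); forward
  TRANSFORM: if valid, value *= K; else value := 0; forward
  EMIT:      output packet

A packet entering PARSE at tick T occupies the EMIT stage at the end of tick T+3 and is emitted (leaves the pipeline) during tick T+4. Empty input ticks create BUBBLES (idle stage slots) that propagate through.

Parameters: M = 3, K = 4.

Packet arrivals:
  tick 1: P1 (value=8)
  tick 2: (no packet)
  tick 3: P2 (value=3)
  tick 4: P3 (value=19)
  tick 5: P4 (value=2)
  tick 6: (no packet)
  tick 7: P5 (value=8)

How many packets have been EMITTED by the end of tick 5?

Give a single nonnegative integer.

Answer: 1

Derivation:
Tick 1: [PARSE:P1(v=8,ok=F), VALIDATE:-, TRANSFORM:-, EMIT:-] out:-; in:P1
Tick 2: [PARSE:-, VALIDATE:P1(v=8,ok=F), TRANSFORM:-, EMIT:-] out:-; in:-
Tick 3: [PARSE:P2(v=3,ok=F), VALIDATE:-, TRANSFORM:P1(v=0,ok=F), EMIT:-] out:-; in:P2
Tick 4: [PARSE:P3(v=19,ok=F), VALIDATE:P2(v=3,ok=F), TRANSFORM:-, EMIT:P1(v=0,ok=F)] out:-; in:P3
Tick 5: [PARSE:P4(v=2,ok=F), VALIDATE:P3(v=19,ok=T), TRANSFORM:P2(v=0,ok=F), EMIT:-] out:P1(v=0); in:P4
Emitted by tick 5: ['P1']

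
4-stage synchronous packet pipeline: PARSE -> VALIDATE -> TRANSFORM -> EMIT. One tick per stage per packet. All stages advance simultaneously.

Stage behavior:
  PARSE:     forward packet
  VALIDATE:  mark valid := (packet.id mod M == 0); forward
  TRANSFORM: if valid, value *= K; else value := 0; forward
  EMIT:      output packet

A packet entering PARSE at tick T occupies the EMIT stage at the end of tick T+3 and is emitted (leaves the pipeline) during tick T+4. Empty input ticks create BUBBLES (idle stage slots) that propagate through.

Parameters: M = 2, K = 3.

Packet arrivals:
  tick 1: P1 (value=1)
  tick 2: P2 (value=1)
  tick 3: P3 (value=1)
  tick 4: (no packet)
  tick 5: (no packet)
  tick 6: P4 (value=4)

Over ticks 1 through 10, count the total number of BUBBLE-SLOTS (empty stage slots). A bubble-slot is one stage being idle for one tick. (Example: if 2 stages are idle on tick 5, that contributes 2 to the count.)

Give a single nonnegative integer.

Answer: 24

Derivation:
Tick 1: [PARSE:P1(v=1,ok=F), VALIDATE:-, TRANSFORM:-, EMIT:-] out:-; bubbles=3
Tick 2: [PARSE:P2(v=1,ok=F), VALIDATE:P1(v=1,ok=F), TRANSFORM:-, EMIT:-] out:-; bubbles=2
Tick 3: [PARSE:P3(v=1,ok=F), VALIDATE:P2(v=1,ok=T), TRANSFORM:P1(v=0,ok=F), EMIT:-] out:-; bubbles=1
Tick 4: [PARSE:-, VALIDATE:P3(v=1,ok=F), TRANSFORM:P2(v=3,ok=T), EMIT:P1(v=0,ok=F)] out:-; bubbles=1
Tick 5: [PARSE:-, VALIDATE:-, TRANSFORM:P3(v=0,ok=F), EMIT:P2(v=3,ok=T)] out:P1(v=0); bubbles=2
Tick 6: [PARSE:P4(v=4,ok=F), VALIDATE:-, TRANSFORM:-, EMIT:P3(v=0,ok=F)] out:P2(v=3); bubbles=2
Tick 7: [PARSE:-, VALIDATE:P4(v=4,ok=T), TRANSFORM:-, EMIT:-] out:P3(v=0); bubbles=3
Tick 8: [PARSE:-, VALIDATE:-, TRANSFORM:P4(v=12,ok=T), EMIT:-] out:-; bubbles=3
Tick 9: [PARSE:-, VALIDATE:-, TRANSFORM:-, EMIT:P4(v=12,ok=T)] out:-; bubbles=3
Tick 10: [PARSE:-, VALIDATE:-, TRANSFORM:-, EMIT:-] out:P4(v=12); bubbles=4
Total bubble-slots: 24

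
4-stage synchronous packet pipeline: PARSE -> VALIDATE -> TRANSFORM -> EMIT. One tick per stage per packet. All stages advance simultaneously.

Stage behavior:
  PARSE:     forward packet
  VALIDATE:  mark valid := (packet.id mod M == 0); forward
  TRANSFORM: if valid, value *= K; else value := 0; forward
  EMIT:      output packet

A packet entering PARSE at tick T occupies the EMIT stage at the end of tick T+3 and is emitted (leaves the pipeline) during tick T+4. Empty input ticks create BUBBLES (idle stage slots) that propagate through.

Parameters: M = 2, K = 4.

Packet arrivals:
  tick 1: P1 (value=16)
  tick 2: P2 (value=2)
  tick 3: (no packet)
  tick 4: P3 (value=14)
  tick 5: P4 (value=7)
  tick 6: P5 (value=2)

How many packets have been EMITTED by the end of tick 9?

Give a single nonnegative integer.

Tick 1: [PARSE:P1(v=16,ok=F), VALIDATE:-, TRANSFORM:-, EMIT:-] out:-; in:P1
Tick 2: [PARSE:P2(v=2,ok=F), VALIDATE:P1(v=16,ok=F), TRANSFORM:-, EMIT:-] out:-; in:P2
Tick 3: [PARSE:-, VALIDATE:P2(v=2,ok=T), TRANSFORM:P1(v=0,ok=F), EMIT:-] out:-; in:-
Tick 4: [PARSE:P3(v=14,ok=F), VALIDATE:-, TRANSFORM:P2(v=8,ok=T), EMIT:P1(v=0,ok=F)] out:-; in:P3
Tick 5: [PARSE:P4(v=7,ok=F), VALIDATE:P3(v=14,ok=F), TRANSFORM:-, EMIT:P2(v=8,ok=T)] out:P1(v=0); in:P4
Tick 6: [PARSE:P5(v=2,ok=F), VALIDATE:P4(v=7,ok=T), TRANSFORM:P3(v=0,ok=F), EMIT:-] out:P2(v=8); in:P5
Tick 7: [PARSE:-, VALIDATE:P5(v=2,ok=F), TRANSFORM:P4(v=28,ok=T), EMIT:P3(v=0,ok=F)] out:-; in:-
Tick 8: [PARSE:-, VALIDATE:-, TRANSFORM:P5(v=0,ok=F), EMIT:P4(v=28,ok=T)] out:P3(v=0); in:-
Tick 9: [PARSE:-, VALIDATE:-, TRANSFORM:-, EMIT:P5(v=0,ok=F)] out:P4(v=28); in:-
Emitted by tick 9: ['P1', 'P2', 'P3', 'P4']

Answer: 4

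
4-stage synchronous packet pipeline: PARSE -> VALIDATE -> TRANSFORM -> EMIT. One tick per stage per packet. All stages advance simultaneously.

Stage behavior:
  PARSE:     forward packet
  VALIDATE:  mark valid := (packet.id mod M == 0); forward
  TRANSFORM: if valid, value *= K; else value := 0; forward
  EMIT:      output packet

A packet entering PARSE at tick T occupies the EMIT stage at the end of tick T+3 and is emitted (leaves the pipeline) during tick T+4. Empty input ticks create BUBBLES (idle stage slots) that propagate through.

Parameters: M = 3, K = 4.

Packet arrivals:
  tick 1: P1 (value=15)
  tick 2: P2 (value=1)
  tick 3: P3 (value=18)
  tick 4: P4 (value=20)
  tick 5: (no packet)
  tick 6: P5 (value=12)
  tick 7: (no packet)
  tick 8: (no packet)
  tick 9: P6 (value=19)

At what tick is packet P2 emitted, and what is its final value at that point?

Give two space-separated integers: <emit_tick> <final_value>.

Answer: 6 0

Derivation:
Tick 1: [PARSE:P1(v=15,ok=F), VALIDATE:-, TRANSFORM:-, EMIT:-] out:-; in:P1
Tick 2: [PARSE:P2(v=1,ok=F), VALIDATE:P1(v=15,ok=F), TRANSFORM:-, EMIT:-] out:-; in:P2
Tick 3: [PARSE:P3(v=18,ok=F), VALIDATE:P2(v=1,ok=F), TRANSFORM:P1(v=0,ok=F), EMIT:-] out:-; in:P3
Tick 4: [PARSE:P4(v=20,ok=F), VALIDATE:P3(v=18,ok=T), TRANSFORM:P2(v=0,ok=F), EMIT:P1(v=0,ok=F)] out:-; in:P4
Tick 5: [PARSE:-, VALIDATE:P4(v=20,ok=F), TRANSFORM:P3(v=72,ok=T), EMIT:P2(v=0,ok=F)] out:P1(v=0); in:-
Tick 6: [PARSE:P5(v=12,ok=F), VALIDATE:-, TRANSFORM:P4(v=0,ok=F), EMIT:P3(v=72,ok=T)] out:P2(v=0); in:P5
Tick 7: [PARSE:-, VALIDATE:P5(v=12,ok=F), TRANSFORM:-, EMIT:P4(v=0,ok=F)] out:P3(v=72); in:-
Tick 8: [PARSE:-, VALIDATE:-, TRANSFORM:P5(v=0,ok=F), EMIT:-] out:P4(v=0); in:-
Tick 9: [PARSE:P6(v=19,ok=F), VALIDATE:-, TRANSFORM:-, EMIT:P5(v=0,ok=F)] out:-; in:P6
Tick 10: [PARSE:-, VALIDATE:P6(v=19,ok=T), TRANSFORM:-, EMIT:-] out:P5(v=0); in:-
Tick 11: [PARSE:-, VALIDATE:-, TRANSFORM:P6(v=76,ok=T), EMIT:-] out:-; in:-
Tick 12: [PARSE:-, VALIDATE:-, TRANSFORM:-, EMIT:P6(v=76,ok=T)] out:-; in:-
Tick 13: [PARSE:-, VALIDATE:-, TRANSFORM:-, EMIT:-] out:P6(v=76); in:-
P2: arrives tick 2, valid=False (id=2, id%3=2), emit tick 6, final value 0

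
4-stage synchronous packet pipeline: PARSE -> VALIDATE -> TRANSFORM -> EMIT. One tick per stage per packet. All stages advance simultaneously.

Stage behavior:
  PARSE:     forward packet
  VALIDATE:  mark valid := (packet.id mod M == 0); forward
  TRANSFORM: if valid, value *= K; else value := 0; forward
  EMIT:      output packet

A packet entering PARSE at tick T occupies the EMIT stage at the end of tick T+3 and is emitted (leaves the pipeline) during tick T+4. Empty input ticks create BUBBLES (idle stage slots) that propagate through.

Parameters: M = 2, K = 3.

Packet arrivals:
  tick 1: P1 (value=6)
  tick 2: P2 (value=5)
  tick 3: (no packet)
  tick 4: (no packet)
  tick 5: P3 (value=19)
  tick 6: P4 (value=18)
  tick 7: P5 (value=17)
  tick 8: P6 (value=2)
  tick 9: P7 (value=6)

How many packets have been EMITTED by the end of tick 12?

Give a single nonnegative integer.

Tick 1: [PARSE:P1(v=6,ok=F), VALIDATE:-, TRANSFORM:-, EMIT:-] out:-; in:P1
Tick 2: [PARSE:P2(v=5,ok=F), VALIDATE:P1(v=6,ok=F), TRANSFORM:-, EMIT:-] out:-; in:P2
Tick 3: [PARSE:-, VALIDATE:P2(v=5,ok=T), TRANSFORM:P1(v=0,ok=F), EMIT:-] out:-; in:-
Tick 4: [PARSE:-, VALIDATE:-, TRANSFORM:P2(v=15,ok=T), EMIT:P1(v=0,ok=F)] out:-; in:-
Tick 5: [PARSE:P3(v=19,ok=F), VALIDATE:-, TRANSFORM:-, EMIT:P2(v=15,ok=T)] out:P1(v=0); in:P3
Tick 6: [PARSE:P4(v=18,ok=F), VALIDATE:P3(v=19,ok=F), TRANSFORM:-, EMIT:-] out:P2(v=15); in:P4
Tick 7: [PARSE:P5(v=17,ok=F), VALIDATE:P4(v=18,ok=T), TRANSFORM:P3(v=0,ok=F), EMIT:-] out:-; in:P5
Tick 8: [PARSE:P6(v=2,ok=F), VALIDATE:P5(v=17,ok=F), TRANSFORM:P4(v=54,ok=T), EMIT:P3(v=0,ok=F)] out:-; in:P6
Tick 9: [PARSE:P7(v=6,ok=F), VALIDATE:P6(v=2,ok=T), TRANSFORM:P5(v=0,ok=F), EMIT:P4(v=54,ok=T)] out:P3(v=0); in:P7
Tick 10: [PARSE:-, VALIDATE:P7(v=6,ok=F), TRANSFORM:P6(v=6,ok=T), EMIT:P5(v=0,ok=F)] out:P4(v=54); in:-
Tick 11: [PARSE:-, VALIDATE:-, TRANSFORM:P7(v=0,ok=F), EMIT:P6(v=6,ok=T)] out:P5(v=0); in:-
Tick 12: [PARSE:-, VALIDATE:-, TRANSFORM:-, EMIT:P7(v=0,ok=F)] out:P6(v=6); in:-
Emitted by tick 12: ['P1', 'P2', 'P3', 'P4', 'P5', 'P6']

Answer: 6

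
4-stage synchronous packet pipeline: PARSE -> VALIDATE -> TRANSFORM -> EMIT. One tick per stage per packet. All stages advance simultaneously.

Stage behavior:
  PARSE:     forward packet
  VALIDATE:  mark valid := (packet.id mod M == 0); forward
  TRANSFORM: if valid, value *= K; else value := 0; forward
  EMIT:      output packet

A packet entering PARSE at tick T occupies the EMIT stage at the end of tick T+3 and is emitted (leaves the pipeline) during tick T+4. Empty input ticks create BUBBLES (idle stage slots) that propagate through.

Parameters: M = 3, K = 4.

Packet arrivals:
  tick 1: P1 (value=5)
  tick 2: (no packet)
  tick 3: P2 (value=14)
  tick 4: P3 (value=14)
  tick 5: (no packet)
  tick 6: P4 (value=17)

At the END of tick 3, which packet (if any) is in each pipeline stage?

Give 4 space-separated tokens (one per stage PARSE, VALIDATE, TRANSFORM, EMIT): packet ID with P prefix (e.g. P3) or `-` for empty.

Answer: P2 - P1 -

Derivation:
Tick 1: [PARSE:P1(v=5,ok=F), VALIDATE:-, TRANSFORM:-, EMIT:-] out:-; in:P1
Tick 2: [PARSE:-, VALIDATE:P1(v=5,ok=F), TRANSFORM:-, EMIT:-] out:-; in:-
Tick 3: [PARSE:P2(v=14,ok=F), VALIDATE:-, TRANSFORM:P1(v=0,ok=F), EMIT:-] out:-; in:P2
At end of tick 3: ['P2', '-', 'P1', '-']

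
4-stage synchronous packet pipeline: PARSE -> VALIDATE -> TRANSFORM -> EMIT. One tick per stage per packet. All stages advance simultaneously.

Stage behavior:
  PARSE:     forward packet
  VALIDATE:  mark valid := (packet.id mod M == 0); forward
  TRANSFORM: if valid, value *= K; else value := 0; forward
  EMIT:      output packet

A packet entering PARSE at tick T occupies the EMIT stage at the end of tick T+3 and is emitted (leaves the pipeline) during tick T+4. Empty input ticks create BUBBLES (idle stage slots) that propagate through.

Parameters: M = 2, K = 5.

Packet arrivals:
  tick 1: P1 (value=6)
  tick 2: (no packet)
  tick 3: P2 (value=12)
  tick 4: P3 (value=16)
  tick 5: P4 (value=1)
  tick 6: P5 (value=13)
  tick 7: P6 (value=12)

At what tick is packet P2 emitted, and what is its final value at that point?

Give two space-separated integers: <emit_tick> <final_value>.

Answer: 7 60

Derivation:
Tick 1: [PARSE:P1(v=6,ok=F), VALIDATE:-, TRANSFORM:-, EMIT:-] out:-; in:P1
Tick 2: [PARSE:-, VALIDATE:P1(v=6,ok=F), TRANSFORM:-, EMIT:-] out:-; in:-
Tick 3: [PARSE:P2(v=12,ok=F), VALIDATE:-, TRANSFORM:P1(v=0,ok=F), EMIT:-] out:-; in:P2
Tick 4: [PARSE:P3(v=16,ok=F), VALIDATE:P2(v=12,ok=T), TRANSFORM:-, EMIT:P1(v=0,ok=F)] out:-; in:P3
Tick 5: [PARSE:P4(v=1,ok=F), VALIDATE:P3(v=16,ok=F), TRANSFORM:P2(v=60,ok=T), EMIT:-] out:P1(v=0); in:P4
Tick 6: [PARSE:P5(v=13,ok=F), VALIDATE:P4(v=1,ok=T), TRANSFORM:P3(v=0,ok=F), EMIT:P2(v=60,ok=T)] out:-; in:P5
Tick 7: [PARSE:P6(v=12,ok=F), VALIDATE:P5(v=13,ok=F), TRANSFORM:P4(v=5,ok=T), EMIT:P3(v=0,ok=F)] out:P2(v=60); in:P6
Tick 8: [PARSE:-, VALIDATE:P6(v=12,ok=T), TRANSFORM:P5(v=0,ok=F), EMIT:P4(v=5,ok=T)] out:P3(v=0); in:-
Tick 9: [PARSE:-, VALIDATE:-, TRANSFORM:P6(v=60,ok=T), EMIT:P5(v=0,ok=F)] out:P4(v=5); in:-
Tick 10: [PARSE:-, VALIDATE:-, TRANSFORM:-, EMIT:P6(v=60,ok=T)] out:P5(v=0); in:-
Tick 11: [PARSE:-, VALIDATE:-, TRANSFORM:-, EMIT:-] out:P6(v=60); in:-
P2: arrives tick 3, valid=True (id=2, id%2=0), emit tick 7, final value 60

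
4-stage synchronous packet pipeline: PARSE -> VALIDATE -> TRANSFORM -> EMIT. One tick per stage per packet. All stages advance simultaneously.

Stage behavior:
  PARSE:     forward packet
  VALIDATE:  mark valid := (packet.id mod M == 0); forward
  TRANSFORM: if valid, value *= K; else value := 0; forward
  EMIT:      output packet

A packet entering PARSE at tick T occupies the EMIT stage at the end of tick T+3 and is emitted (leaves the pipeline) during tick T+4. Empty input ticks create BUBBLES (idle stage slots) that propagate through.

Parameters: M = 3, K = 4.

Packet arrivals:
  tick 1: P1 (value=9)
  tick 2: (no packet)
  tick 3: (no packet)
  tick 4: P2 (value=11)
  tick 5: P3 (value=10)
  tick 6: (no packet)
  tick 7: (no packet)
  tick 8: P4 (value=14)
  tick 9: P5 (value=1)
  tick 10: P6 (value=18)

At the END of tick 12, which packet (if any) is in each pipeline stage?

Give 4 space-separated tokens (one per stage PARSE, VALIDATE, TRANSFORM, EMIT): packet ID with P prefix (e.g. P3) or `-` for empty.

Answer: - - P6 P5

Derivation:
Tick 1: [PARSE:P1(v=9,ok=F), VALIDATE:-, TRANSFORM:-, EMIT:-] out:-; in:P1
Tick 2: [PARSE:-, VALIDATE:P1(v=9,ok=F), TRANSFORM:-, EMIT:-] out:-; in:-
Tick 3: [PARSE:-, VALIDATE:-, TRANSFORM:P1(v=0,ok=F), EMIT:-] out:-; in:-
Tick 4: [PARSE:P2(v=11,ok=F), VALIDATE:-, TRANSFORM:-, EMIT:P1(v=0,ok=F)] out:-; in:P2
Tick 5: [PARSE:P3(v=10,ok=F), VALIDATE:P2(v=11,ok=F), TRANSFORM:-, EMIT:-] out:P1(v=0); in:P3
Tick 6: [PARSE:-, VALIDATE:P3(v=10,ok=T), TRANSFORM:P2(v=0,ok=F), EMIT:-] out:-; in:-
Tick 7: [PARSE:-, VALIDATE:-, TRANSFORM:P3(v=40,ok=T), EMIT:P2(v=0,ok=F)] out:-; in:-
Tick 8: [PARSE:P4(v=14,ok=F), VALIDATE:-, TRANSFORM:-, EMIT:P3(v=40,ok=T)] out:P2(v=0); in:P4
Tick 9: [PARSE:P5(v=1,ok=F), VALIDATE:P4(v=14,ok=F), TRANSFORM:-, EMIT:-] out:P3(v=40); in:P5
Tick 10: [PARSE:P6(v=18,ok=F), VALIDATE:P5(v=1,ok=F), TRANSFORM:P4(v=0,ok=F), EMIT:-] out:-; in:P6
Tick 11: [PARSE:-, VALIDATE:P6(v=18,ok=T), TRANSFORM:P5(v=0,ok=F), EMIT:P4(v=0,ok=F)] out:-; in:-
Tick 12: [PARSE:-, VALIDATE:-, TRANSFORM:P6(v=72,ok=T), EMIT:P5(v=0,ok=F)] out:P4(v=0); in:-
At end of tick 12: ['-', '-', 'P6', 'P5']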